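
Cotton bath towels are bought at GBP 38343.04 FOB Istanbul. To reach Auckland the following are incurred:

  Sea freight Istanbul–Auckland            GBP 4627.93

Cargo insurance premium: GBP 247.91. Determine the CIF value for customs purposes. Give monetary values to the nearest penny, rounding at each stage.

CIF value: GBP 43218.88

CIF = FOB price + freight + insurance
CIF = 38343.04 + 4627.93 + 247.91 = 43218.88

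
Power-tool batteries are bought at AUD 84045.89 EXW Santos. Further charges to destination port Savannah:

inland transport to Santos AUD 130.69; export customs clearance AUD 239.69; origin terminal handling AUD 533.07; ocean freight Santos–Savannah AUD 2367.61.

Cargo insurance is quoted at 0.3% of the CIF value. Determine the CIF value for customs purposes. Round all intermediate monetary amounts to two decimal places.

Let C be the CIF value. C = EXW price + pre-shipment costs + freight + 0.3% × C
C − 0.3% × C = 84045.89 + 130.69 + 239.69 + 533.07 + 2367.61
0.997 × C = 87316.95
C = 87316.95 / 0.997 = 87579.69
Insurance premium = 0.3% × 87579.69 = 262.74

CIF value: AUD 87579.69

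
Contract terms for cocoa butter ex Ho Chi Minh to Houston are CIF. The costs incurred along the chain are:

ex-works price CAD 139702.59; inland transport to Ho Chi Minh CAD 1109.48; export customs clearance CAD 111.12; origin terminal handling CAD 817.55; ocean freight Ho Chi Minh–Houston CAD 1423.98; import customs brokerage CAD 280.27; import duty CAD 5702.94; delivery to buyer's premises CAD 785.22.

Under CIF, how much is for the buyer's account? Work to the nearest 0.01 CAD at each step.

CIF: the seller pays costs through ocean freight and marine insurance to the destination port.
Seller's account: goods 139702.59 + inland to port 1109.48 + export clearance 111.12 + origin terminal 817.55 + freight 1423.98 = 143164.72
Buyer's account: brokerage 280.27 + duty 5702.94 + delivery 785.22 = 6768.43

Buyer's account: CAD 6768.43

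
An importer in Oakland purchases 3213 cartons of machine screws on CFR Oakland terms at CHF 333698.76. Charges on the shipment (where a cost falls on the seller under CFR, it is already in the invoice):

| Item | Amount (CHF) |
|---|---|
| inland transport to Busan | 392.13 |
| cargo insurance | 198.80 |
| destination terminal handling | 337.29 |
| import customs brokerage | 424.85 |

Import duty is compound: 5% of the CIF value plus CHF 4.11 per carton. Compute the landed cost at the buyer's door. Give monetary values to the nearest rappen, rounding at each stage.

CFR: the seller pays costs through ocean freight to the destination port, but not insurance.
Already in the invoice (seller's account under CFR): inland to port — exclude.
CIF value = CFR price + insurance = 333698.76 + 198.80 = 333897.56
Ad valorem component: 333897.56 × 5% = 16694.88
Specific component: 3213 × 4.11 = 13205.43
Import duty = 16694.88 + 13205.43 = 29900.31
Buyer bears: insurance 198.80 + destination terminal 337.29 + brokerage 424.85 + duty 29900.31 = 30861.25
Landed cost = invoice 333698.76 + 30861.25 = 364560.01

Total landed cost: CHF 364560.01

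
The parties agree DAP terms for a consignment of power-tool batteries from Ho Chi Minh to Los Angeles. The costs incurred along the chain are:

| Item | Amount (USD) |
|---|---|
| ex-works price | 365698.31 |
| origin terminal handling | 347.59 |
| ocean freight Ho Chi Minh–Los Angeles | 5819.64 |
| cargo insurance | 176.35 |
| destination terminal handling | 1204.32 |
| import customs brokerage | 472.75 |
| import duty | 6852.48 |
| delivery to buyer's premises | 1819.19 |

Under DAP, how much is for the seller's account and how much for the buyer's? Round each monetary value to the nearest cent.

Seller: USD 375065.40; buyer: USD 7325.23

DAP: the seller bears all costs to the named destination except import duty and clearance.
Seller's account: goods 365698.31 + origin terminal 347.59 + freight 5819.64 + insurance 176.35 + destination terminal 1204.32 + delivery 1819.19 = 375065.40
Buyer's account: brokerage 472.75 + duty 6852.48 = 7325.23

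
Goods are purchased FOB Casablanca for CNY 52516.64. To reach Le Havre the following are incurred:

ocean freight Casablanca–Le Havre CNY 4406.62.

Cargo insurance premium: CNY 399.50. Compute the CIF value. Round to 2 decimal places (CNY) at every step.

CIF = FOB price + freight + insurance
CIF = 52516.64 + 4406.62 + 399.50 = 57322.76

CIF value: CNY 57322.76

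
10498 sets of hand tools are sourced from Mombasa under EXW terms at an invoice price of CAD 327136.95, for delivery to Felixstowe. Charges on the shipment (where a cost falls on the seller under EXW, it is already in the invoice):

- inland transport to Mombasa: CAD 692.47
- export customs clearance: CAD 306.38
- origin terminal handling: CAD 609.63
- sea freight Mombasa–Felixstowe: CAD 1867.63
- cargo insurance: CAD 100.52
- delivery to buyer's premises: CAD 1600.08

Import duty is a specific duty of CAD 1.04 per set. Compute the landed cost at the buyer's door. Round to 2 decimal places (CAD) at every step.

Total landed cost: CAD 343231.58

EXW: the seller makes goods available at their premises; the buyer bears all onward costs.
CIF value = EXW price + inland to port + export clearance + origin terminal + freight + insurance = 327136.95 + 692.47 + 306.38 + 609.63 + 1867.63 + 100.52 = 330713.58
Import duty = 10498 × 1.04 = 10917.92
Buyer bears: inland to port 692.47 + export clearance 306.38 + origin terminal 609.63 + freight 1867.63 + insurance 100.52 + delivery 1600.08 + duty 10917.92 = 16094.63
Landed cost = invoice 327136.95 + 16094.63 = 343231.58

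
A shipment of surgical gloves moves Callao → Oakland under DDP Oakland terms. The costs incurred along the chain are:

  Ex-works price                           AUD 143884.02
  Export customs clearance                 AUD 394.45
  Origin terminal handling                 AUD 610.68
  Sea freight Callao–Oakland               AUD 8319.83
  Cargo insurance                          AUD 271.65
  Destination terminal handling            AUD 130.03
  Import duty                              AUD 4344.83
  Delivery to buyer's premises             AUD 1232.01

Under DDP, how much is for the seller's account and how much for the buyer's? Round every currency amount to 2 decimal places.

Seller: AUD 159187.50; buyer: AUD 0.00

DDP: the seller bears all costs including import duty.
Seller's account: goods 143884.02 + export clearance 394.45 + origin terminal 610.68 + freight 8319.83 + insurance 271.65 + destination terminal 130.03 + duty 4344.83 + delivery 1232.01 = 159187.50
Buyer's account: 0.00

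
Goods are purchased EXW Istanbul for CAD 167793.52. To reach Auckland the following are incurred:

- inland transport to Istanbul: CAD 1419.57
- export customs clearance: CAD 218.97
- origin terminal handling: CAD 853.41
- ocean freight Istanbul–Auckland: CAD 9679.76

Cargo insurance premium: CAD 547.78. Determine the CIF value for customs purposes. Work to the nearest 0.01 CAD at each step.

CIF value: CAD 180513.01

CIF = EXW price + pre-shipment costs + freight + insurance
CIF = 167793.52 + 1419.57 + 218.97 + 853.41 + 9679.76 + 547.78 = 180513.01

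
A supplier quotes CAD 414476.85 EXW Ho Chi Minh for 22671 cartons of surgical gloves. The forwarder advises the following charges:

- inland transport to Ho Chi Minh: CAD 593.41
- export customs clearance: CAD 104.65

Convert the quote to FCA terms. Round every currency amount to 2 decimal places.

FCA price: CAD 415174.91

From EXW to FCA, the seller additionally bears: inland to port, export clearance.
FCA price = 414476.85 + 593.41 + 104.65 = 415174.91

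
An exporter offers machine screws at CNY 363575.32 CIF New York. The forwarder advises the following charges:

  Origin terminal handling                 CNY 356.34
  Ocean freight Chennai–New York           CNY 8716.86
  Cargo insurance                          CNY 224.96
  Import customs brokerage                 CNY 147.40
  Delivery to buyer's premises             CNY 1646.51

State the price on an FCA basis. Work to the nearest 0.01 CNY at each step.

FCA price: CNY 354277.16

Not relevant to the conversion: delivery, brokerage — on the buyer under both terms; not part of either seller's price.
From CIF to FCA, the seller no longer bears: origin terminal, freight, insurance.
FCA price = 363575.32 − 356.34 − 8716.86 − 224.96 = 354277.16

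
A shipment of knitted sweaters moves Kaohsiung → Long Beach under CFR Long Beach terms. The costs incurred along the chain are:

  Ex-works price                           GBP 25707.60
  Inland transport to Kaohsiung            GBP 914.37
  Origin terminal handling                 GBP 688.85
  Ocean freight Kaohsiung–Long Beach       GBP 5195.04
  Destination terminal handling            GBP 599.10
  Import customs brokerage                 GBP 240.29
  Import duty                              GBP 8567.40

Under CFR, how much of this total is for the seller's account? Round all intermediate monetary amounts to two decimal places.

CFR: the seller pays costs through ocean freight to the destination port, but not insurance.
Seller's account: goods 25707.60 + inland to port 914.37 + origin terminal 688.85 + freight 5195.04 = 32505.86
Buyer's account: destination terminal 599.10 + brokerage 240.29 + duty 8567.40 = 9406.79

Seller's account: GBP 32505.86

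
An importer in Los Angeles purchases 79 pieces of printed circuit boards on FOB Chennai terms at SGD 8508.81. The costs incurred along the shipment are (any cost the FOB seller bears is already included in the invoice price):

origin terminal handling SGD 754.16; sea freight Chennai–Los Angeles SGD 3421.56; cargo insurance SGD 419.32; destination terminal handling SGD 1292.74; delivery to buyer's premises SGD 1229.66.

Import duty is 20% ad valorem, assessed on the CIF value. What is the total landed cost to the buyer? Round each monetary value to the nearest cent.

FOB: the seller bears costs until goods are on board at the origin port; the buyer bears freight, insurance and all costs thereafter.
Already in the invoice (seller's account under FOB): origin terminal — exclude.
CIF value = FOB price + freight + insurance = 8508.81 + 3421.56 + 419.32 = 12349.69
Import duty = 12349.69 × 20% = 2469.94
Buyer bears: freight 3421.56 + insurance 419.32 + destination terminal 1292.74 + delivery 1229.66 + duty 2469.94 = 8833.22
Landed cost = invoice 8508.81 + 8833.22 = 17342.03

Total landed cost: SGD 17342.03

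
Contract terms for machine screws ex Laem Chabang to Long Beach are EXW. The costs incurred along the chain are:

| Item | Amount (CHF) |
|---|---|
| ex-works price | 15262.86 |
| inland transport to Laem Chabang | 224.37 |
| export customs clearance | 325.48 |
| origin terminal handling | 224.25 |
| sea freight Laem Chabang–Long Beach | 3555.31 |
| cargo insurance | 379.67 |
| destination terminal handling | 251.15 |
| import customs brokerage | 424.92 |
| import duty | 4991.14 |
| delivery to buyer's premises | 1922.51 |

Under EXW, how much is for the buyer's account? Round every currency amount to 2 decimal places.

EXW: the seller makes goods available at their premises; the buyer bears all onward costs.
Seller's account: goods 15262.86 = 15262.86
Buyer's account: inland to port 224.37 + export clearance 325.48 + origin terminal 224.25 + freight 3555.31 + insurance 379.67 + destination terminal 251.15 + brokerage 424.92 + duty 4991.14 + delivery 1922.51 = 12298.80

Buyer's account: CHF 12298.80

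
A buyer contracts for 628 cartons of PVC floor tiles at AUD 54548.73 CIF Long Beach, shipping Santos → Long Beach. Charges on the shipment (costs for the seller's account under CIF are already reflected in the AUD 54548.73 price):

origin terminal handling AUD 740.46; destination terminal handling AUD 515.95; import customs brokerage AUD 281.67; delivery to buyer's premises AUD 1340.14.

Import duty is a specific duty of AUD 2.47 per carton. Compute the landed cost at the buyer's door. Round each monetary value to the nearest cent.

CIF: the seller pays costs through ocean freight and marine insurance to the destination port.
Already in the invoice (seller's account under CIF): origin terminal — exclude.
The CIF price already equals the CIF value: 54548.73
Import duty = 628 × 2.47 = 1551.16
Buyer bears: destination terminal 515.95 + brokerage 281.67 + delivery 1340.14 + duty 1551.16 = 3688.92
Landed cost = invoice 54548.73 + 3688.92 = 58237.65

Total landed cost: AUD 58237.65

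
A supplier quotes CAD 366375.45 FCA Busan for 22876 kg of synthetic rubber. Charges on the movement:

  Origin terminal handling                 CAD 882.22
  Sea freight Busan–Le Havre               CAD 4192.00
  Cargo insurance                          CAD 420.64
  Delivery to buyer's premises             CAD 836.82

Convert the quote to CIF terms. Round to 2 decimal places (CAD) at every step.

Not relevant to the conversion: delivery — on the buyer under both terms; not part of either seller's price.
From FCA to CIF, the seller additionally bears: origin terminal, freight, insurance.
CIF price = 366375.45 + 882.22 + 4192.00 + 420.64 = 371870.31

CIF price: CAD 371870.31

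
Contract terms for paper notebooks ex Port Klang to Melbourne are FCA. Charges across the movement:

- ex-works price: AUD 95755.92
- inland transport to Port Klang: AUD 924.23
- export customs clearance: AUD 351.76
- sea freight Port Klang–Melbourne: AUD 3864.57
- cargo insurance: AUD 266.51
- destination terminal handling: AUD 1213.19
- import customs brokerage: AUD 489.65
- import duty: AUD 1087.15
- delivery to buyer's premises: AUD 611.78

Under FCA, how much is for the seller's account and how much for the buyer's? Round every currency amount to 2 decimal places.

FCA: the seller delivers export-cleared goods to the carrier; the buyer bears costs from that point.
Seller's account: goods 95755.92 + inland to port 924.23 + export clearance 351.76 = 97031.91
Buyer's account: freight 3864.57 + insurance 266.51 + destination terminal 1213.19 + brokerage 489.65 + duty 1087.15 + delivery 611.78 = 7532.85

Seller: AUD 97031.91; buyer: AUD 7532.85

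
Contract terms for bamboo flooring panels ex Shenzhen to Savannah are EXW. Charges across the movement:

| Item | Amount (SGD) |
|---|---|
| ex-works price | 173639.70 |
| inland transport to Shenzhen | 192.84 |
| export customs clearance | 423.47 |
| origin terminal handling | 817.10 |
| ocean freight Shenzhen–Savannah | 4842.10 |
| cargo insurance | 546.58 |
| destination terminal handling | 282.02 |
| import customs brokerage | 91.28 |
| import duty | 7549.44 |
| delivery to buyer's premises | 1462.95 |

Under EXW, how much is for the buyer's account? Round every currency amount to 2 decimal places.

EXW: the seller makes goods available at their premises; the buyer bears all onward costs.
Seller's account: goods 173639.70 = 173639.70
Buyer's account: inland to port 192.84 + export clearance 423.47 + origin terminal 817.10 + freight 4842.10 + insurance 546.58 + destination terminal 282.02 + brokerage 91.28 + duty 7549.44 + delivery 1462.95 = 16207.78

Buyer's account: SGD 16207.78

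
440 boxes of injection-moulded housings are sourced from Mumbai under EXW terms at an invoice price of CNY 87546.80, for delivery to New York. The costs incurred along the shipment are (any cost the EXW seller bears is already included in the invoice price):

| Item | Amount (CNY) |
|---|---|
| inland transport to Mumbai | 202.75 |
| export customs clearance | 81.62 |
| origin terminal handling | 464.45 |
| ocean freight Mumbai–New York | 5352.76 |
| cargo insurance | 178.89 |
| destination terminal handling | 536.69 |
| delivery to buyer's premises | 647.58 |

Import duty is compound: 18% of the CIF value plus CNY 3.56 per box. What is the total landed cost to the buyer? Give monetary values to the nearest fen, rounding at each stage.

EXW: the seller makes goods available at their premises; the buyer bears all onward costs.
CIF value = EXW price + inland to port + export clearance + origin terminal + freight + insurance = 87546.80 + 202.75 + 81.62 + 464.45 + 5352.76 + 178.89 = 93827.27
Ad valorem component: 93827.27 × 18% = 16888.91
Specific component: 440 × 3.56 = 1566.40
Import duty = 16888.91 + 1566.40 = 18455.31
Buyer bears: inland to port 202.75 + export clearance 81.62 + origin terminal 464.45 + freight 5352.76 + insurance 178.89 + destination terminal 536.69 + delivery 647.58 + duty 18455.31 = 25920.05
Landed cost = invoice 87546.80 + 25920.05 = 113466.85

Total landed cost: CNY 113466.85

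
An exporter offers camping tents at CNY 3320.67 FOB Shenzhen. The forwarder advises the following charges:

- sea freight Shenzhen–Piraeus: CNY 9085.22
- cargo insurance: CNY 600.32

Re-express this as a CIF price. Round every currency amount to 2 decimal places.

From FOB to CIF, the seller additionally bears: freight, insurance.
CIF price = 3320.67 + 9085.22 + 600.32 = 13006.21

CIF price: CNY 13006.21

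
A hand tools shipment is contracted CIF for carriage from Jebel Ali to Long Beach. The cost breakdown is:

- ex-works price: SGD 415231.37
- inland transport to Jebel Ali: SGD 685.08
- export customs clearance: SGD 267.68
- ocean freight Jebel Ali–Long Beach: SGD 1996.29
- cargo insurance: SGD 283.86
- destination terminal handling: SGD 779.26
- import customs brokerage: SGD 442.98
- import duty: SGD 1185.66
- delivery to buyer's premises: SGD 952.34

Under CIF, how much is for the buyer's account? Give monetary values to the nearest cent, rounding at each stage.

CIF: the seller pays costs through ocean freight and marine insurance to the destination port.
Seller's account: goods 415231.37 + inland to port 685.08 + export clearance 267.68 + freight 1996.29 + insurance 283.86 = 418464.28
Buyer's account: destination terminal 779.26 + brokerage 442.98 + duty 1185.66 + delivery 952.34 = 3360.24

Buyer's account: SGD 3360.24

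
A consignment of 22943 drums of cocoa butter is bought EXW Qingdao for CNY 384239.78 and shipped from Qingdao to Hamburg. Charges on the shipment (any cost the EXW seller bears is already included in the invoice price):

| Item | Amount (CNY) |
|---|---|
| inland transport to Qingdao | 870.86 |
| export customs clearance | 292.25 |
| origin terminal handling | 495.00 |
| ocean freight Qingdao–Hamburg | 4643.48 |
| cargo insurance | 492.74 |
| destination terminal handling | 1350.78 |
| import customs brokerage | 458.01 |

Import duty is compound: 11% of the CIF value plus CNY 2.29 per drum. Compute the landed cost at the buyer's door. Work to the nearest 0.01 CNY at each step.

EXW: the seller makes goods available at their premises; the buyer bears all onward costs.
CIF value = EXW price + inland to port + export clearance + origin terminal + freight + insurance = 384239.78 + 870.86 + 292.25 + 495.00 + 4643.48 + 492.74 = 391034.11
Ad valorem component: 391034.11 × 11% = 43013.75
Specific component: 22943 × 2.29 = 52539.47
Import duty = 43013.75 + 52539.47 = 95553.22
Buyer bears: inland to port 870.86 + export clearance 292.25 + origin terminal 495.00 + freight 4643.48 + insurance 492.74 + destination terminal 1350.78 + brokerage 458.01 + duty 95553.22 = 104156.34
Landed cost = invoice 384239.78 + 104156.34 = 488396.12

Total landed cost: CNY 488396.12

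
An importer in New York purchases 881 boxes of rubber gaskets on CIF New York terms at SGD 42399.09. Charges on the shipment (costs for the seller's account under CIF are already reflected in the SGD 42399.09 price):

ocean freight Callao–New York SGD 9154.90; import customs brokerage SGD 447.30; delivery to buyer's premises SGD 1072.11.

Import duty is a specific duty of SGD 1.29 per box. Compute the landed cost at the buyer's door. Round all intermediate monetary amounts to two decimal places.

CIF: the seller pays costs through ocean freight and marine insurance to the destination port.
Already in the invoice (seller's account under CIF): freight — exclude.
The CIF price already equals the CIF value: 42399.09
Import duty = 881 × 1.29 = 1136.49
Buyer bears: brokerage 447.30 + delivery 1072.11 + duty 1136.49 = 2655.90
Landed cost = invoice 42399.09 + 2655.90 = 45054.99

Total landed cost: SGD 45054.99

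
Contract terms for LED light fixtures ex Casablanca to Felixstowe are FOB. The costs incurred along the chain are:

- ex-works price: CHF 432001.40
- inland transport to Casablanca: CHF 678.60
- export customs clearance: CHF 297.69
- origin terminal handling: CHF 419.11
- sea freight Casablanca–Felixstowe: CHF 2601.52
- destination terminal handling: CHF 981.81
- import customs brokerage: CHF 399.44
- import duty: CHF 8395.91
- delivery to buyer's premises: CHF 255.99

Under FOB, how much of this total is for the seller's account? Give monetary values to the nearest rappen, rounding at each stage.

FOB: the seller bears costs until goods are on board at the origin port; the buyer bears freight, insurance and all costs thereafter.
Seller's account: goods 432001.40 + inland to port 678.60 + export clearance 297.69 + origin terminal 419.11 = 433396.80
Buyer's account: freight 2601.52 + destination terminal 981.81 + brokerage 399.44 + duty 8395.91 + delivery 255.99 = 12634.67

Seller's account: CHF 433396.80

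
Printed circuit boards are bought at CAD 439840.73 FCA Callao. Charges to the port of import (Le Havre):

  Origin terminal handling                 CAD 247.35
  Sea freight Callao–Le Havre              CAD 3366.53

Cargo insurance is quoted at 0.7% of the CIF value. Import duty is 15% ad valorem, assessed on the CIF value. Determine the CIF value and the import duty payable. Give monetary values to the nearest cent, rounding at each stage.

Let C be the CIF value. C = FCA price + pre-shipment costs + freight + 0.7% × C
C − 0.7% × C = 439840.73 + 247.35 + 3366.53
0.993 × C = 443454.61
C = 443454.61 / 0.993 = 446580.67
Insurance premium = 0.7% × 446580.67 = 3126.06
Import duty = 446580.67 × 15% = 66987.10

CIF value: CAD 446580.67; import duty: CAD 66987.10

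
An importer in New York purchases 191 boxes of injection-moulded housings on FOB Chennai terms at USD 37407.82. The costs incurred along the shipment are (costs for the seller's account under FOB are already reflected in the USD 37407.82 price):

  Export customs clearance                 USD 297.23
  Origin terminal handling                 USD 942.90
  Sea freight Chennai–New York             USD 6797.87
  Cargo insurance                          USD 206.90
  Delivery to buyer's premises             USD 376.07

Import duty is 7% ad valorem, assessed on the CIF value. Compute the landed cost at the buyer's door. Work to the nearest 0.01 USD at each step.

FOB: the seller bears costs until goods are on board at the origin port; the buyer bears freight, insurance and all costs thereafter.
Already in the invoice (seller's account under FOB): export clearance, origin terminal — exclude.
CIF value = FOB price + freight + insurance = 37407.82 + 6797.87 + 206.90 = 44412.59
Import duty = 44412.59 × 7% = 3108.88
Buyer bears: freight 6797.87 + insurance 206.90 + delivery 376.07 + duty 3108.88 = 10489.72
Landed cost = invoice 37407.82 + 10489.72 = 47897.54

Total landed cost: USD 47897.54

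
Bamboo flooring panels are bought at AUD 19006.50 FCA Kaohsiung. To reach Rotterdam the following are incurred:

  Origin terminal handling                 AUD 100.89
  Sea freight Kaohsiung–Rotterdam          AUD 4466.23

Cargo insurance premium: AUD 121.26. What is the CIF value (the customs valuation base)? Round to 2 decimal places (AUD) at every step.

CIF value: AUD 23694.88

CIF = FCA price + pre-shipment costs + freight + insurance
CIF = 19006.50 + 100.89 + 4466.23 + 121.26 = 23694.88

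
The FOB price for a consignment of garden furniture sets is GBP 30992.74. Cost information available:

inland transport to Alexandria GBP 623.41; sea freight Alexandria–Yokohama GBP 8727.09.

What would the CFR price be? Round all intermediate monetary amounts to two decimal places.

Not relevant to the conversion: inland to port — on the seller under both FOB and CFR; already in the FOB price and stays in the CFR price.
From FOB to CFR, the seller additionally bears: freight.
CFR price = 30992.74 + 8727.09 = 39719.83

CFR price: GBP 39719.83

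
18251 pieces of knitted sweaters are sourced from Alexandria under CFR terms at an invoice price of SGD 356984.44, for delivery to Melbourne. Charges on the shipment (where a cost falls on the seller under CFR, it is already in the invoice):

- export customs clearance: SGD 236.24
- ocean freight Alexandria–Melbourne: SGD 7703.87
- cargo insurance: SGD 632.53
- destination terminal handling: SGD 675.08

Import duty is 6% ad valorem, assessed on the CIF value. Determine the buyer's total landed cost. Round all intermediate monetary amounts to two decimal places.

CFR: the seller pays costs through ocean freight to the destination port, but not insurance.
Already in the invoice (seller's account under CFR): export clearance, freight — exclude.
CIF value = CFR price + insurance = 356984.44 + 632.53 = 357616.97
Import duty = 357616.97 × 6% = 21457.02
Buyer bears: insurance 632.53 + destination terminal 675.08 + duty 21457.02 = 22764.63
Landed cost = invoice 356984.44 + 22764.63 = 379749.07

Total landed cost: SGD 379749.07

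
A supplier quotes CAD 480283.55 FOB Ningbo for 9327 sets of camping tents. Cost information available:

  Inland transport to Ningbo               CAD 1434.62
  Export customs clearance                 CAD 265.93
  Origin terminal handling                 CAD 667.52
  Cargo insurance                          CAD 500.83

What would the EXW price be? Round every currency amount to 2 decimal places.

Not relevant to the conversion: insurance — on the buyer under both terms; not part of either seller's price.
From FOB to EXW, the seller no longer bears: inland to port, export clearance, origin terminal.
EXW price = 480283.55 − 1434.62 − 265.93 − 667.52 = 477915.48

EXW price: CAD 477915.48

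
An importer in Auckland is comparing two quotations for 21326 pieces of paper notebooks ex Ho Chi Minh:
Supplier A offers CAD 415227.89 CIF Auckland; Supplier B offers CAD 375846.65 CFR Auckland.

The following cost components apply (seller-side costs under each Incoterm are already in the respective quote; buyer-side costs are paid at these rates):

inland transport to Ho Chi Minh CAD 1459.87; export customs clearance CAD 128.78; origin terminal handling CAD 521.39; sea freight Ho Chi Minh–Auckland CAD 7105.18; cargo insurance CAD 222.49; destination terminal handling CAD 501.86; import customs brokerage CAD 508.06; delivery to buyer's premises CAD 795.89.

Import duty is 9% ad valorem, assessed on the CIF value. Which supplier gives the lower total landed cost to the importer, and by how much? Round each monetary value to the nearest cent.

Supplier A (CIF):
The CIF price already equals the CIF value: 415227.89
Import duty = 415227.89 × 9% = 37370.51
Buyer bears (A): 501.86 + 508.06 + 795.89 = 1805.81
Landed cost (A) = invoice 415227.89 + 1805.81 + duty 37370.51 = 454404.21
Supplier B (CFR):
CIF value = CFR price + insurance = 375846.65 + 222.49 = 376069.14
Import duty = 376069.14 × 9% = 33846.22
Buyer bears (B): 222.49 + 501.86 + 508.06 + 795.89 = 2028.30
Landed cost (B) = invoice 375846.65 + 2028.30 + duty 33846.22 = 411721.17
Difference = |454404.21 − 411721.17| = 42683.04

Supplier B is cheaper by CAD 42683.04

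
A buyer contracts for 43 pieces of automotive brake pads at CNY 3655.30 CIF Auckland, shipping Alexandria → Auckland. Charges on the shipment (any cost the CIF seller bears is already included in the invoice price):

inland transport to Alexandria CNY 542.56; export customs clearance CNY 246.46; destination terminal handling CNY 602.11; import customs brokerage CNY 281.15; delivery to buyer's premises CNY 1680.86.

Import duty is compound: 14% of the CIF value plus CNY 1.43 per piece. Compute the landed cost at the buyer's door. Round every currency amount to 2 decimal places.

CIF: the seller pays costs through ocean freight and marine insurance to the destination port.
Already in the invoice (seller's account under CIF): inland to port, export clearance — exclude.
The CIF price already equals the CIF value: 3655.30
Ad valorem component: 3655.30 × 14% = 511.74
Specific component: 43 × 1.43 = 61.49
Import duty = 511.74 + 61.49 = 573.23
Buyer bears: destination terminal 602.11 + brokerage 281.15 + delivery 1680.86 + duty 573.23 = 3137.35
Landed cost = invoice 3655.30 + 3137.35 = 6792.65

Total landed cost: CNY 6792.65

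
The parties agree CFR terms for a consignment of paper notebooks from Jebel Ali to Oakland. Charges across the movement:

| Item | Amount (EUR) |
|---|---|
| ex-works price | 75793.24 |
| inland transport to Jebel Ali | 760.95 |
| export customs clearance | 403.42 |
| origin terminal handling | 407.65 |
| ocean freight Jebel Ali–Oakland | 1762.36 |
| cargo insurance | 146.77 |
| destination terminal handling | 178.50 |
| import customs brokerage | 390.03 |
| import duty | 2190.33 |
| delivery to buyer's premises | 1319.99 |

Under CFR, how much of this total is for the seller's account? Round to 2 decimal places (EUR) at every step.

CFR: the seller pays costs through ocean freight to the destination port, but not insurance.
Seller's account: goods 75793.24 + inland to port 760.95 + export clearance 403.42 + origin terminal 407.65 + freight 1762.36 = 79127.62
Buyer's account: insurance 146.77 + destination terminal 178.50 + brokerage 390.03 + duty 2190.33 + delivery 1319.99 = 4225.62

Seller's account: EUR 79127.62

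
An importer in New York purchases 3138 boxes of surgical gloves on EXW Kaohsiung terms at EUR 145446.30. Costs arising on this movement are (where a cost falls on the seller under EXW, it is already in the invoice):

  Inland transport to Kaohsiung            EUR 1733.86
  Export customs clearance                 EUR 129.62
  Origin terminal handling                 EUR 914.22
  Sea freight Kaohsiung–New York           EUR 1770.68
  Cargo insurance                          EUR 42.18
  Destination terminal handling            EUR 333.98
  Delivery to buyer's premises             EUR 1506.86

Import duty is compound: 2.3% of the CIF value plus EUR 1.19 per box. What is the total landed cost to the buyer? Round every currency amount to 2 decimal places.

Total landed cost: EUR 159062.77

EXW: the seller makes goods available at their premises; the buyer bears all onward costs.
CIF value = EXW price + inland to port + export clearance + origin terminal + freight + insurance = 145446.30 + 1733.86 + 129.62 + 914.22 + 1770.68 + 42.18 = 150036.86
Ad valorem component: 150036.86 × 2.3% = 3450.85
Specific component: 3138 × 1.19 = 3734.22
Import duty = 3450.85 + 3734.22 = 7185.07
Buyer bears: inland to port 1733.86 + export clearance 129.62 + origin terminal 914.22 + freight 1770.68 + insurance 42.18 + destination terminal 333.98 + delivery 1506.86 + duty 7185.07 = 13616.47
Landed cost = invoice 145446.30 + 13616.47 = 159062.77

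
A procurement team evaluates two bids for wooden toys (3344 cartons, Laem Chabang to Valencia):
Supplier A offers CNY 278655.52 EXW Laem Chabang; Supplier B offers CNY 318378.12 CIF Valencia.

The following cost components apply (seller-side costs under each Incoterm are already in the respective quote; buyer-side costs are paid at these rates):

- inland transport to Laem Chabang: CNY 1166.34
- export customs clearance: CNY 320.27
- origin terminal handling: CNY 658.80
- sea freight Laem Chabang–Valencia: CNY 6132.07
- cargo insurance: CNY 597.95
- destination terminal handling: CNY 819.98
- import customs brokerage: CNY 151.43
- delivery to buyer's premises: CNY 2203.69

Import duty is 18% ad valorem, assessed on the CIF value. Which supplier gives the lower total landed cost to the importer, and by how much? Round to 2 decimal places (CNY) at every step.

Supplier A (EXW):
CIF value = EXW price + inland to port + export clearance + origin terminal + freight + insurance = 278655.52 + 1166.34 + 320.27 + 658.80 + 6132.07 + 597.95 = 287530.95
Import duty = 287530.95 × 18% = 51755.57
Buyer bears (A): 1166.34 + 320.27 + 658.80 + 6132.07 + 597.95 + 819.98 + 151.43 + 2203.69 = 12050.53
Landed cost (A) = invoice 278655.52 + 12050.53 + duty 51755.57 = 342461.62
Supplier B (CIF):
The CIF price already equals the CIF value: 318378.12
Import duty = 318378.12 × 18% = 57308.06
Buyer bears (B): 819.98 + 151.43 + 2203.69 = 3175.10
Landed cost (B) = invoice 318378.12 + 3175.10 + duty 57308.06 = 378861.28
Difference = |342461.62 − 378861.28| = 36399.66

Supplier A is cheaper by CNY 36399.66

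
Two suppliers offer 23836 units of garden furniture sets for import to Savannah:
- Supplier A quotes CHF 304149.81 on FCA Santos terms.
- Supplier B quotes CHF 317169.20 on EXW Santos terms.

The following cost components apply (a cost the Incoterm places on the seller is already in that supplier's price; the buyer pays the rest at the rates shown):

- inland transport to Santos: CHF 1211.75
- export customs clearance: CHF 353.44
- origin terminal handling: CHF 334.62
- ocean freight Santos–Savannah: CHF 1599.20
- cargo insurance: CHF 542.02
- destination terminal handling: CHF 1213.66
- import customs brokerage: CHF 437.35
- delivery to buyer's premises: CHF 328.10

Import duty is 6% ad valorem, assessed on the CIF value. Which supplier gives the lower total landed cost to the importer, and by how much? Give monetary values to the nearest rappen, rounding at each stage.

Supplier A is cheaper by CHF 15459.65

Supplier A (FCA):
CIF value = FCA price + origin terminal + freight + insurance = 304149.81 + 334.62 + 1599.20 + 542.02 = 306625.65
Import duty = 306625.65 × 6% = 18397.54
Buyer bears (A): 334.62 + 1599.20 + 542.02 + 1213.66 + 437.35 + 328.10 = 4454.95
Landed cost (A) = invoice 304149.81 + 4454.95 + duty 18397.54 = 327002.30
Supplier B (EXW):
CIF value = EXW price + inland to port + export clearance + origin terminal + freight + insurance = 317169.20 + 1211.75 + 353.44 + 334.62 + 1599.20 + 542.02 = 321210.23
Import duty = 321210.23 × 6% = 19272.61
Buyer bears (B): 1211.75 + 353.44 + 334.62 + 1599.20 + 542.02 + 1213.66 + 437.35 + 328.10 = 6020.14
Landed cost (B) = invoice 317169.20 + 6020.14 + duty 19272.61 = 342461.95
Difference = |327002.30 − 342461.95| = 15459.65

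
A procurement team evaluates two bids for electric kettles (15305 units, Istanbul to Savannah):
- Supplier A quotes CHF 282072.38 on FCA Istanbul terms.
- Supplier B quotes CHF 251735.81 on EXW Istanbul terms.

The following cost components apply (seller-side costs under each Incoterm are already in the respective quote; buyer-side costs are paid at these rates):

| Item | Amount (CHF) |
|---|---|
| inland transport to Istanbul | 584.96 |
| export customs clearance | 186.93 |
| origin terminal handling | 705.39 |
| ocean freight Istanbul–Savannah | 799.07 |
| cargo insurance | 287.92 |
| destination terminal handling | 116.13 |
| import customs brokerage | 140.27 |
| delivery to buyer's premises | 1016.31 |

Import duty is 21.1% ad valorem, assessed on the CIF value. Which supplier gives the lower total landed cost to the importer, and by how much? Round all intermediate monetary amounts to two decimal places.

Supplier B is cheaper by CHF 35802.82

Supplier A (FCA):
CIF value = FCA price + origin terminal + freight + insurance = 282072.38 + 705.39 + 799.07 + 287.92 = 283864.76
Import duty = 283864.76 × 21.1% = 59895.46
Buyer bears (A): 705.39 + 799.07 + 287.92 + 116.13 + 140.27 + 1016.31 = 3065.09
Landed cost (A) = invoice 282072.38 + 3065.09 + duty 59895.46 = 345032.93
Supplier B (EXW):
CIF value = EXW price + inland to port + export clearance + origin terminal + freight + insurance = 251735.81 + 584.96 + 186.93 + 705.39 + 799.07 + 287.92 = 254300.08
Import duty = 254300.08 × 21.1% = 53657.32
Buyer bears (B): 584.96 + 186.93 + 705.39 + 799.07 + 287.92 + 116.13 + 140.27 + 1016.31 = 3836.98
Landed cost (B) = invoice 251735.81 + 3836.98 + duty 53657.32 = 309230.11
Difference = |345032.93 − 309230.11| = 35802.82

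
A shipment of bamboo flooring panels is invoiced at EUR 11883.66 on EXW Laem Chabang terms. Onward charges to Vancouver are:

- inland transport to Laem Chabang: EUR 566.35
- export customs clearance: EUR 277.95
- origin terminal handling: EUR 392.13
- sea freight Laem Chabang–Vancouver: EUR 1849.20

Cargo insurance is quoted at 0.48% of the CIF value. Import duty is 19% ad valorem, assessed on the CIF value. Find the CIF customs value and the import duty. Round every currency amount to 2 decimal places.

Let C be the CIF value. C = EXW price + pre-shipment costs + freight + 0.48% × C
C − 0.48% × C = 11883.66 + 566.35 + 277.95 + 392.13 + 1849.20
0.9952 × C = 14969.29
C = 14969.29 / 0.9952 = 15041.49
Insurance premium = 0.48% × 15041.49 = 72.20
Import duty = 15041.49 × 19% = 2857.88

CIF value: EUR 15041.49; import duty: EUR 2857.88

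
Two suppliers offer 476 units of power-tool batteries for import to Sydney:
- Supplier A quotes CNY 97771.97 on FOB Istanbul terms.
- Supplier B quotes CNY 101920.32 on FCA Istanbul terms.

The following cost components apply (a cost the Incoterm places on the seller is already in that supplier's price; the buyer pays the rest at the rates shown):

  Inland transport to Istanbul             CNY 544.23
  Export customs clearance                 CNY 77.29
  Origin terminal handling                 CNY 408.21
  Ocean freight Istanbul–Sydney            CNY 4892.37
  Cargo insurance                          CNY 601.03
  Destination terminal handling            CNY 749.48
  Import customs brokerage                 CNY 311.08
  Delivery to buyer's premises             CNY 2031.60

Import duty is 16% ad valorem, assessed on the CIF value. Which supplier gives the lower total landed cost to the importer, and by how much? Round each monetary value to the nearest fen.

Supplier A (FOB):
CIF value = FOB price + freight + insurance = 97771.97 + 4892.37 + 601.03 = 103265.37
Import duty = 103265.37 × 16% = 16522.46
Buyer bears (A): 4892.37 + 601.03 + 749.48 + 311.08 + 2031.60 = 8585.56
Landed cost (A) = invoice 97771.97 + 8585.56 + duty 16522.46 = 122879.99
Supplier B (FCA):
CIF value = FCA price + origin terminal + freight + insurance = 101920.32 + 408.21 + 4892.37 + 601.03 = 107821.93
Import duty = 107821.93 × 16% = 17251.51
Buyer bears (B): 408.21 + 4892.37 + 601.03 + 749.48 + 311.08 + 2031.60 = 8993.77
Landed cost (B) = invoice 101920.32 + 8993.77 + duty 17251.51 = 128165.60
Difference = |122879.99 − 128165.60| = 5285.61

Supplier A is cheaper by CNY 5285.61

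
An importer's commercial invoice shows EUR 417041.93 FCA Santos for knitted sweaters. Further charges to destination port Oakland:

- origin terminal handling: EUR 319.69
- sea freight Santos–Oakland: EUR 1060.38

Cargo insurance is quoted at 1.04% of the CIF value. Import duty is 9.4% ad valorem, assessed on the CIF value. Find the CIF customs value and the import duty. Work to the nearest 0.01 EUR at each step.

Let C be the CIF value. C = FCA price + pre-shipment costs + freight + 1.04% × C
C − 1.04% × C = 417041.93 + 319.69 + 1060.38
0.9896 × C = 418422.00
C = 418422.00 / 0.9896 = 422819.32
Insurance premium = 1.04% × 422819.32 = 4397.32
Import duty = 422819.32 × 9.4% = 39745.02

CIF value: EUR 422819.32; import duty: EUR 39745.02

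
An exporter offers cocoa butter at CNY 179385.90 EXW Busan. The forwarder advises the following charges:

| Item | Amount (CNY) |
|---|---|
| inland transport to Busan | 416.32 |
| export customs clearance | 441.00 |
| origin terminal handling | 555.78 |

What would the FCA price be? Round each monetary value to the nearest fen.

FCA price: CNY 180243.22

Not relevant to the conversion: origin terminal — on the buyer under both terms; not part of either seller's price.
From EXW to FCA, the seller additionally bears: inland to port, export clearance.
FCA price = 179385.90 + 416.32 + 441.00 = 180243.22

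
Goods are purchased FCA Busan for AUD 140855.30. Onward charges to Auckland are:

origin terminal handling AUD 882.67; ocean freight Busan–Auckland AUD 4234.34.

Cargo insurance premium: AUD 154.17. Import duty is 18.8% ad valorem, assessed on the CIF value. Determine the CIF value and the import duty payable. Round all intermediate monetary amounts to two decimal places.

CIF = FCA price + pre-shipment costs + freight + insurance
CIF = 140855.30 + 882.67 + 4234.34 + 154.17 = 146126.48
Import duty = 146126.48 × 18.8% = 27471.78

CIF value: AUD 146126.48; import duty: AUD 27471.78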